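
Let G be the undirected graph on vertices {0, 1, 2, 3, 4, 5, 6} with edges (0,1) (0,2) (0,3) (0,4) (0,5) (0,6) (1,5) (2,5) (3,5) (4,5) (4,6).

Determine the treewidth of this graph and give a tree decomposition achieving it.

Treewidth 2.
One such decomposition:
Bags: B1 = {0, 4, 5}  B2 = {0, 4, 6}  B3 = {0, 3, 5}  B4 = {0, 1, 5}  B5 = {0, 2, 5}
Tree: B1–B2, B1–B3, B3–B4, B3–B5

Each bag holds 3 vertices, so the decomposition has width 2, which upper-bounds the treewidth. Conversely, {0, 1, 5} is a clique of size 3, and the vertices of any clique must share a bag in every tree decomposition; so some bag has ≥ 3 vertices and tw(G) ≥ 2. Combining the bounds, tw(G) = 2.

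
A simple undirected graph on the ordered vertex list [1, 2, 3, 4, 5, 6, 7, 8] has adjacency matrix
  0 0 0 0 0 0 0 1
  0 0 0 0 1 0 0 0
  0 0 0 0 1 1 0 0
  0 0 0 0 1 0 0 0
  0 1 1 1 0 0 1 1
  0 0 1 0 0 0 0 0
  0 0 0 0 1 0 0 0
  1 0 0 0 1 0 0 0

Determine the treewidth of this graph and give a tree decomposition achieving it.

Treewidth 1.
One such decomposition:
Bags: B1 = {5, 7}  B2 = {2, 5}  B3 = {5, 8}  B4 = {1, 8}  B5 = {3, 5}  B6 = {3, 6}  B7 = {4, 5}
Tree: B1–B2, B2–B3, B3–B4, B2–B5, B5–B6, B3–B7

The largest bag has 2 vertices, giving width 1; this decomposition certifies tw(G) ≤ 1. Any graph with an edge has treewidth ≥ 1, and G has the edge 7–5. The upper and lower bounds meet at 1, so that is the treewidth.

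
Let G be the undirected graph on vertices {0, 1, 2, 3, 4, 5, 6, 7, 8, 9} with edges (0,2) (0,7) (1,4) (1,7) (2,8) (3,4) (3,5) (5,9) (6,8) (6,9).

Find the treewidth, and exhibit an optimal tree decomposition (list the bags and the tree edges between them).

Treewidth 2.
One optimal decomposition is:
Bags: B1 = {1, 4, 7}  B2 = {3, 4, 7}  B3 = {3, 5, 7}  B4 = {5, 7, 9}  B5 = {6, 7, 9}  B6 = {6, 7, 8}  B7 = {2, 7, 8}  B8 = {0, 2, 7}
Tree: B1–B2, B2–B3, B3–B4, B4–B5, B5–B6, B6–B7, B7–B8

The largest bag has 3 vertices, giving width 2; this decomposition certifies tw(G) ≤ 2. The edges 7–1–4–3–5–9–6–8–2–0–7 form a cycle, so G is not a tree and its treewidth is at least 2. The upper and lower bounds meet at 2, so that is the treewidth.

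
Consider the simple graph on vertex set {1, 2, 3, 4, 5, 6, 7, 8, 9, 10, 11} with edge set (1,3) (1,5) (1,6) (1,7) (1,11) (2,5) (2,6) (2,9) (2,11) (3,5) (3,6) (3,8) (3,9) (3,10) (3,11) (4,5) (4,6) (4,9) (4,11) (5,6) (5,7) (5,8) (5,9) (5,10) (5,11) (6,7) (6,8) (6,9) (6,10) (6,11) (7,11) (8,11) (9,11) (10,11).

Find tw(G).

A width-4 tree decomposition is:
Bags: B1 = {1, 3, 5, 6, 11}  B2 = {3, 5, 6, 9, 11}  B3 = {3, 5, 6, 10, 11}  B4 = {1, 5, 6, 7, 11}  B5 = {4, 5, 6, 9, 11}  B6 = {3, 5, 6, 8, 11}  B7 = {2, 5, 6, 9, 11}
Tree: B1–B2, B1–B3, B1–B4, B2–B5, B3–B6, B2–B7
Each bag holds 5 vertices, so the decomposition has width 4, which upper-bounds the treewidth. Conversely, {2, 5, 6, 9, 11} is a clique of size 5, and the vertices of any clique must share a bag in every tree decomposition; so some bag has ≥ 5 vertices and tw(G) ≥ 4. The upper and lower bounds meet at 4, so that is the treewidth.

4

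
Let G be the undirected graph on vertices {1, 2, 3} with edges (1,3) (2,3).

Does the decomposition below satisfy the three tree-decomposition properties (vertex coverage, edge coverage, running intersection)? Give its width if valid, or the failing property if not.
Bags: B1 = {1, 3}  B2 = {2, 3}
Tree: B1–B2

Checking the three conditions: (i) the bags cover all of {1, 2, 3}; (ii) for each edge, some bag contains both endpoints; (iii) the bags containing any fixed vertex form a subtree. All hold, so the decomposition is valid with width 2 − 1 = 1.

Yes; width 1.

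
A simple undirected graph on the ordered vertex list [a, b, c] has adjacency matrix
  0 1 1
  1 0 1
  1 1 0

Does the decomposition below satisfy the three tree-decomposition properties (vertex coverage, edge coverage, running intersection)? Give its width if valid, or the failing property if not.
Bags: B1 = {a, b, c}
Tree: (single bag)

Vertex coverage: the bags together contain {a, b, c}, the full vertex set. Edge coverage: each edge of G has both endpoints in at least one bag. Running intersection: for every vertex, the bags containing it form a connected subtree. All three properties hold, so this is a valid tree decomposition of width max|bag| − 1 = 2, and hence tw(G) ≤ 2.

Yes; width 2.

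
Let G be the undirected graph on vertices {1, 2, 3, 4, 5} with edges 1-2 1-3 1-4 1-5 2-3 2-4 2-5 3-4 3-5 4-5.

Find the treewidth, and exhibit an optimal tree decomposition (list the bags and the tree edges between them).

A single bag containing all 5 vertices is trivially a valid decomposition of width 4. On the other hand G contains the 5-clique {1, 2, 3, 4, 5}. A clique must lie in a single bag of any decomposition, so no decomposition can have width below 4. Therefore the treewidth is 4.

Treewidth 4.
One such decomposition:
Bags: B1 = {1, 2, 3, 4, 5}
Tree: (single bag)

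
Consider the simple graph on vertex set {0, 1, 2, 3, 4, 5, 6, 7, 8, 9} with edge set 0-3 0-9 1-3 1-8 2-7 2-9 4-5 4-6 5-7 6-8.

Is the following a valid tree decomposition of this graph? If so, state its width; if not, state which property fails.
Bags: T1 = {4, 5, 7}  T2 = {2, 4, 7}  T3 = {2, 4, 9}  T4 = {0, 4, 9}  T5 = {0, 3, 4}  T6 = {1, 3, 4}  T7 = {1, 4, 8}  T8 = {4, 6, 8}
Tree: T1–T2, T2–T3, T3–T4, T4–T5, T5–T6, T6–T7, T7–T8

Checking the three conditions: (i) the bags cover all of {0, 1, 2, 3, 4, 5, 6, 7, 8, 9}; (ii) for each edge, some bag contains both endpoints; (iii) the bags containing any fixed vertex form a subtree. All hold, so the decomposition is valid with width 3 − 1 = 2.

Yes; width 2.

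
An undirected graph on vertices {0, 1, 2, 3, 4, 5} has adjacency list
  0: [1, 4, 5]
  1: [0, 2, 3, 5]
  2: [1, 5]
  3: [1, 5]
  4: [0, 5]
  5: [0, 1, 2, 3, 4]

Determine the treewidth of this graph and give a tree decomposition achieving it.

Every bag has size at most 3, so the width is 3 − 1 = 2 and tw(G) ≤ 2. On the other hand G contains the 3-clique {0, 1, 5}. A clique must lie in a single bag of any decomposition, so no decomposition can have width below 2. Combining the bounds, tw(G) = 2.

Treewidth 2.
One optimal decomposition is:
Bags: B1 = {0, 1, 5}  B2 = {1, 3, 5}  B3 = {0, 4, 5}  B4 = {1, 2, 5}
Tree: B1–B2, B1–B3, B1–B4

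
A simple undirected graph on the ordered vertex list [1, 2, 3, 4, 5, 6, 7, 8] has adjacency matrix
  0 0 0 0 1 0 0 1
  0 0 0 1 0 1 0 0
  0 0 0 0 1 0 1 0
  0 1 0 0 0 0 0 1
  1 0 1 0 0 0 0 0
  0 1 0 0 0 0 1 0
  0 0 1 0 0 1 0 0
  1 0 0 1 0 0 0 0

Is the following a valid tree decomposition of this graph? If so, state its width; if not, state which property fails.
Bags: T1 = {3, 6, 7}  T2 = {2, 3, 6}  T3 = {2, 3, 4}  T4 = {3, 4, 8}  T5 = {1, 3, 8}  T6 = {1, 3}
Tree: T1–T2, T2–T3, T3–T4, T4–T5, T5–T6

A tree decomposition must satisfy three properties: every vertex lies in some bag; for every edge, both endpoints lie together in some bag; and for every vertex, the bags containing it form a connected subtree. Here vertex 5 appears in no bag, so the decomposition is invalid.

No — vertex 5 appears in no bag.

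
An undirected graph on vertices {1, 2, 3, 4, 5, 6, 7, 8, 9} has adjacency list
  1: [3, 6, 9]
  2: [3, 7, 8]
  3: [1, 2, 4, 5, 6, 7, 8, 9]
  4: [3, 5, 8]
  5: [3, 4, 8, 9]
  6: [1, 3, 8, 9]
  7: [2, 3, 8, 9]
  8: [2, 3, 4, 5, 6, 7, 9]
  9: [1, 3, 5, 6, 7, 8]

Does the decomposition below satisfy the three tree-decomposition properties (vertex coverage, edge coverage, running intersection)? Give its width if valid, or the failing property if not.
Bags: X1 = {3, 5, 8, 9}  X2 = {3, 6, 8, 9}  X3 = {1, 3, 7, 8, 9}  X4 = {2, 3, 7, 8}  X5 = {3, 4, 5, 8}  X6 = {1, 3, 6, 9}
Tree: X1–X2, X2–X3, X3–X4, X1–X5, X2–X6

A tree decomposition must satisfy three properties: every vertex lies in some bag; for every edge, both endpoints lie together in some bag; and for every vertex, the bags containing it form a connected subtree. Here bags containing vertex 1 are not connected in the tree, so the decomposition is invalid.

No — bags containing vertex 1 are not connected in the tree.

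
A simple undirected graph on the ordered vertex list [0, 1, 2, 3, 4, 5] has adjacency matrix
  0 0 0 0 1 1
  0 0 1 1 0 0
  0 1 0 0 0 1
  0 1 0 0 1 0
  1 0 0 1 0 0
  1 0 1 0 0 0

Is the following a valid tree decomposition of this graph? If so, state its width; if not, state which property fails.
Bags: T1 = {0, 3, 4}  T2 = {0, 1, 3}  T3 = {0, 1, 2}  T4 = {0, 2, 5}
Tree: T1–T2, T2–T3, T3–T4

Yes; width 2.

Checking the three conditions: (i) the bags cover all of {0, 1, 2, 3, 4, 5}; (ii) for each edge, some bag contains both endpoints; (iii) the bags containing any fixed vertex form a subtree. All hold, so the decomposition is valid with width 3 − 1 = 2.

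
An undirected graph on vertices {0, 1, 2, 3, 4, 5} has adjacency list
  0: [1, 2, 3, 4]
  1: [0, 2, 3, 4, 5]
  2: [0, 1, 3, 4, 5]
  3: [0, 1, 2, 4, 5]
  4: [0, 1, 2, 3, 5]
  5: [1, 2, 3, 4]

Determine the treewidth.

4

A width-4 tree decomposition is:
Bags: B1 = {0, 1, 2, 3, 4}  B2 = {1, 2, 3, 4, 5}
Tree: B1–B2
Every bag has size at most 5, so the width is 5 − 1 = 4 and tw(G) ≤ 4. On the other hand G contains the 5-clique {0, 1, 2, 3, 4}. A clique must lie in a single bag of any decomposition, so no decomposition can have width below 4. The upper and lower bounds meet at 4, so that is the treewidth.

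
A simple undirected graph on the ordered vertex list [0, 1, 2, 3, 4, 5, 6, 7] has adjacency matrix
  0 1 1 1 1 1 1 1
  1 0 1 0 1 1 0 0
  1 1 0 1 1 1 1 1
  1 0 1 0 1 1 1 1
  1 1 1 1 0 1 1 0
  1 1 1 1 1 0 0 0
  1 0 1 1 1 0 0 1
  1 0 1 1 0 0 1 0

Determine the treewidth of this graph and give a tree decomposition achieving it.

The largest bag has 5 vertices, giving width 4; this decomposition certifies tw(G) ≤ 4. On the other hand G contains the 5-clique {0, 1, 2, 4, 5}. A clique must lie in a single bag of any decomposition, so no decomposition can have width below 4. The upper and lower bounds meet at 4, so that is the treewidth.

Treewidth 4.
One optimal decomposition is:
Bags: B1 = {0, 1, 2, 4, 5}  B2 = {0, 2, 3, 4, 5}  B3 = {0, 2, 3, 4, 6}  B4 = {0, 2, 3, 6, 7}
Tree: B1–B2, B2–B3, B3–B4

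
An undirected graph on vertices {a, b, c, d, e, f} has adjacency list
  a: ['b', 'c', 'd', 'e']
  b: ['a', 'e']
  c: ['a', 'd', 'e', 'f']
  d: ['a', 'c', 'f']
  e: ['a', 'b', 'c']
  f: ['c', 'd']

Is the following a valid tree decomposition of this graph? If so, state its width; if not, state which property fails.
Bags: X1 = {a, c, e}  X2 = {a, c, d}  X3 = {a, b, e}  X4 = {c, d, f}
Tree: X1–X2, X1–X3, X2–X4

Vertex coverage: the bags together contain {a, b, c, d, e, f}, the full vertex set. Edge coverage: each edge of G has both endpoints in at least one bag. Running intersection: for every vertex, the bags containing it form a connected subtree. All three properties hold, so this is a valid tree decomposition of width max|bag| − 1 = 2, and hence tw(G) ≤ 2.

Yes; width 2.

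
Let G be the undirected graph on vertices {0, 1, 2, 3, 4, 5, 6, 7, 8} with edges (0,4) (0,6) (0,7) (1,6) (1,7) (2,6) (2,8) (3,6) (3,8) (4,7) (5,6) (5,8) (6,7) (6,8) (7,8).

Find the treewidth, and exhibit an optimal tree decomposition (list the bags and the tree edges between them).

The largest bag has 3 vertices, giving width 2; this decomposition certifies tw(G) ≤ 2. Conversely, {0, 4, 7} is a clique of size 3, and the vertices of any clique must share a bag in every tree decomposition; so some bag has ≥ 3 vertices and tw(G) ≥ 2. The upper and lower bounds meet at 2, so that is the treewidth.

Treewidth 2.
One such decomposition:
Bags: B1 = {1, 6, 7}  B2 = {6, 7, 8}  B3 = {5, 6, 8}  B4 = {0, 6, 7}  B5 = {0, 4, 7}  B6 = {3, 6, 8}  B7 = {2, 6, 8}
Tree: B1–B2, B2–B3, B1–B4, B4–B5, B3–B6, B3–B7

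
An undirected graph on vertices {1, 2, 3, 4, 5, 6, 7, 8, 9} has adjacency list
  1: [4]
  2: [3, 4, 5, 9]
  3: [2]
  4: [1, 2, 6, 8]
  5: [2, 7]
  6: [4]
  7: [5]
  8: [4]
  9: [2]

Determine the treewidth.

1

A width-1 tree decomposition is:
Bags: B1 = {2, 4}  B2 = {2, 5}  B3 = {4, 8}  B4 = {2, 3}  B5 = {5, 7}  B6 = {2, 9}  B7 = {1, 4}  B8 = {4, 6}
Tree: B1–B2, B1–B3, B2–B4, B2–B5, B1–B6, B3–B7, B7–B8
Every bag has size at most 2, so the width is 2 − 1 = 1 and tw(G) ≤ 1. G has an edge, so its treewidth is at least 1. Therefore the treewidth is 1.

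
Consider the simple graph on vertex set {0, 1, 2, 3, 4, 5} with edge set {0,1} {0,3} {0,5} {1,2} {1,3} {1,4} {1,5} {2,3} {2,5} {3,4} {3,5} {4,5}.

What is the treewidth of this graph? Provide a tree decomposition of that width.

Treewidth 3.
Bags: B1 = {0, 1, 3, 5}  B2 = {1, 2, 3, 5}  B3 = {1, 3, 4, 5}
Tree: B1–B2, B2–B3

Every bag has size at most 4, so the width is 4 − 1 = 3 and tw(G) ≤ 3. On the other hand G contains the 4-clique {0, 1, 3, 5}. A clique must lie in a single bag of any decomposition, so no decomposition can have width below 3. Hence tw(G) = 3 exactly.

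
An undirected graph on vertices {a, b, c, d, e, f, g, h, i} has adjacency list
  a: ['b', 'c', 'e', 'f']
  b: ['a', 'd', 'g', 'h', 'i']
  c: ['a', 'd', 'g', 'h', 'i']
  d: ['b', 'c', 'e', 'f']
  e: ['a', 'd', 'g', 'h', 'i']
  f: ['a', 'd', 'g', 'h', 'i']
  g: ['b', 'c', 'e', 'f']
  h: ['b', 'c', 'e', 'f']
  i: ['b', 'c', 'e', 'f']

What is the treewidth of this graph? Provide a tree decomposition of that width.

Each bag holds 5 vertices, so the decomposition has width 4, which upper-bounds the treewidth. For the lower bound: the 5 vertex sets {e,i}, {c,g}, {d,f}, {b}, {h} are disjoint, each induces a connected subgraph, and every pair is joined by at least one edge of G. Contracting each set to a single vertex therefore yields K_{5} as a minor, and since treewidth is minor-monotone, tw(G) ≥ tw(K_{5}) = 4. Hence tw(G) = 4 exactly.

Treewidth 4.
One such decomposition:
Bags: B1 = {b, c, e, f, i}  B2 = {b, c, e, f, g}  B3 = {b, c, d, e, f}  B4 = {b, c, e, f, h}  B5 = {a, b, c, e, f}
Tree: B1–B2, B2–B3, B3–B4, B4–B5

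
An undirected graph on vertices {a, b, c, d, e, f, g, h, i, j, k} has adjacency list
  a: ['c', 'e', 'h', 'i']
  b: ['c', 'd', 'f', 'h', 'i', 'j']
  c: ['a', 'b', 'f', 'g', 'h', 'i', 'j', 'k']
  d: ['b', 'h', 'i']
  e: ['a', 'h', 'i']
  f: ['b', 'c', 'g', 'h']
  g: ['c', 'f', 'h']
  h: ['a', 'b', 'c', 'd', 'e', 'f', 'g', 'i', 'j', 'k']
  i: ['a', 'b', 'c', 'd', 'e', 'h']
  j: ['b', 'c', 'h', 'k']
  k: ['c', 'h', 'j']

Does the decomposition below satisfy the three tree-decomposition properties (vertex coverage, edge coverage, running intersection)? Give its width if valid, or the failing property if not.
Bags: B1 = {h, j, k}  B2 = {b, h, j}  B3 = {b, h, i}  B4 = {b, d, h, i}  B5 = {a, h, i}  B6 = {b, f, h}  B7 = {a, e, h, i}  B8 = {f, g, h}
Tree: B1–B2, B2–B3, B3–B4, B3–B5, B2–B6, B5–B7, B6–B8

A tree decomposition must satisfy three properties: every vertex lies in some bag; for every edge, both endpoints lie together in some bag; and for every vertex, the bags containing it form a connected subtree. Here vertex c appears in no bag, so the decomposition is invalid.

No — vertex c appears in no bag.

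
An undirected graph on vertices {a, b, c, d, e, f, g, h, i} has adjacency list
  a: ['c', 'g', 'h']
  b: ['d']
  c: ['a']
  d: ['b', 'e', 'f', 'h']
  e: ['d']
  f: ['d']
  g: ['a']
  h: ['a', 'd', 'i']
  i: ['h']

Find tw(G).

1

A width-1 tree decomposition is:
Bags: B1 = {d, h}  B2 = {a, h}  B3 = {a, c}  B4 = {b, d}  B5 = {d, e}  B6 = {a, g}  B7 = {d, f}  B8 = {h, i}
Tree: B1–B2, B2–B3, B1–B4, B4–B5, B3–B6, B5–B7, B2–B8
Each bag holds 2 vertices, so the decomposition has width 1, which upper-bounds the treewidth. Any graph with an edge has treewidth ≥ 1, and G has the edge d–h. Therefore the treewidth is 1.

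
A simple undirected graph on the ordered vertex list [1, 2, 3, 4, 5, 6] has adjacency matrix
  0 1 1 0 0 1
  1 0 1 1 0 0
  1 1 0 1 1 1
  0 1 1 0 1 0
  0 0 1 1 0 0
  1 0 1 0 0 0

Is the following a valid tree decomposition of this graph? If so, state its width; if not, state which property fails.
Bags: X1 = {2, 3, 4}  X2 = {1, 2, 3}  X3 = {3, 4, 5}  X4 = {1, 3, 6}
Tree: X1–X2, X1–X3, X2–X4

Every vertex of G appears in some bag (union = {1, 2, 3, 4, 5, 6}); every edge is covered by a bag; and for each vertex v the set of bags containing v is connected in the bag tree. The decomposition is therefore valid. The largest bag has 3 vertices, so the width is 2.

Yes; width 2.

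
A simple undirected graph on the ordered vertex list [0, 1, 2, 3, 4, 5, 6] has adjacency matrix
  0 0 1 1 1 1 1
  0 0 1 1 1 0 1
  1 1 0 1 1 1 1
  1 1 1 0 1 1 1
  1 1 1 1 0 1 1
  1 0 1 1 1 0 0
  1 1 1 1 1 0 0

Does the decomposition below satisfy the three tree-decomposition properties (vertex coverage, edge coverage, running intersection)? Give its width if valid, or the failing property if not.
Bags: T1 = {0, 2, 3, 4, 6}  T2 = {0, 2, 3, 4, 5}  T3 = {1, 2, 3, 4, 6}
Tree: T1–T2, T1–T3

Yes; width 4.

Vertex coverage: the bags together contain {0, 1, 2, 3, 4, 5, 6}, the full vertex set. Edge coverage: each edge of G has both endpoints in at least one bag. Running intersection: for every vertex, the bags containing it form a connected subtree. All three properties hold, so this is a valid tree decomposition of width max|bag| − 1 = 4, and hence tw(G) ≤ 4.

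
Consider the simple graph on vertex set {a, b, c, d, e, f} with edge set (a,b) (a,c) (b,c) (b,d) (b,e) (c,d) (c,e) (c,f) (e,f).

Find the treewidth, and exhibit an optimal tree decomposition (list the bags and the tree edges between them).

Treewidth 2.
One such decomposition:
Bags: B1 = {b, c, d}  B2 = {b, c, e}  B3 = {a, b, c}  B4 = {c, e, f}
Tree: B1–B2, B1–B3, B2–B4

Every bag has size at most 3, so the width is 3 − 1 = 2 and tw(G) ≤ 2. On the other hand G contains the 3-clique {c, e, f}. A clique must lie in a single bag of any decomposition, so no decomposition can have width below 2. The upper and lower bounds meet at 2, so that is the treewidth.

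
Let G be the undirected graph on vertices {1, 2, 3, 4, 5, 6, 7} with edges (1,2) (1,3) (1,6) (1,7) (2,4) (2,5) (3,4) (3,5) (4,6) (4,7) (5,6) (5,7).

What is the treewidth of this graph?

3

A width-3 tree decomposition is:
Bags: B1 = {1, 2, 4, 5}  B2 = {1, 3, 4, 5}  B3 = {1, 4, 5, 6}  B4 = {1, 4, 5, 7}
Tree: B1–B2, B2–B3, B3–B4
The largest bag has 4 vertices, giving width 3; this decomposition certifies tw(G) ≤ 3. For the lower bound: the 4 vertex sets {1,2}, {3,4}, {5}, {6} are disjoint, each induces a connected subgraph, and every pair is joined by at least one edge of G. Contracting each set to a single vertex therefore yields K_{4} as a minor, and since treewidth is minor-monotone, tw(G) ≥ tw(K_{4}) = 3. Hence tw(G) = 3 exactly.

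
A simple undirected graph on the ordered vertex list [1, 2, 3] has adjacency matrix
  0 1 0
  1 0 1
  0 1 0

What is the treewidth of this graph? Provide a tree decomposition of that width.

Treewidth 1.
Bags: B1 = {1, 2}  B2 = {2, 3}
Tree: B1–B2

Every bag has size at most 2, so the width is 2 − 1 = 1 and tw(G) ≤ 1. G has an edge, so its treewidth is at least 1. Therefore the treewidth is 1.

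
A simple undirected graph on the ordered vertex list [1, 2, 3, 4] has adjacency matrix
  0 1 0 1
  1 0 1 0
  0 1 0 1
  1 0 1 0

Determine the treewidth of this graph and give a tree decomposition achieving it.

Each bag holds 3 vertices, so the decomposition has width 2, which upper-bounds the treewidth. Since 4–1–2–3–4 is a cycle in G, G is not acyclic. Forests are exactly the graphs of treewidth ≤ 1, so tw(G) ≥ 2. Therefore the treewidth is 2.

Treewidth 2.
One optimal decomposition is:
Bags: B1 = {1, 2, 4}  B2 = {2, 3, 4}
Tree: B1–B2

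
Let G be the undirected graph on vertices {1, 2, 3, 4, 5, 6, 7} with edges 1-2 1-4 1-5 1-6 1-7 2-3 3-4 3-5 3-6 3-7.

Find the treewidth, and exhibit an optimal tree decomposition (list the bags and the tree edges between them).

Each bag holds 3 vertices, so the decomposition has width 2, which upper-bounds the treewidth. Since 3–6–1–4–3 is a cycle in G, G is not acyclic. Forests are exactly the graphs of treewidth ≤ 1, so tw(G) ≥ 2. Hence tw(G) = 2 exactly.

Treewidth 2.
One optimal decomposition is:
Bags: B1 = {1, 3, 6}  B2 = {1, 3, 4}  B3 = {1, 3, 5}  B4 = {1, 3, 7}  B5 = {1, 2, 3}
Tree: B1–B2, B2–B3, B3–B4, B4–B5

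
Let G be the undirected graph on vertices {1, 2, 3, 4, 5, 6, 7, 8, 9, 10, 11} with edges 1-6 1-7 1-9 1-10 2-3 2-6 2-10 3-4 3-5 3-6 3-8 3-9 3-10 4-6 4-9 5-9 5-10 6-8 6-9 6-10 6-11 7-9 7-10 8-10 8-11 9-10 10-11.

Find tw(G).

A width-3 tree decomposition is:
Bags: B1 = {2, 3, 6, 10}  B2 = {3, 6, 9, 10}  B3 = {1, 6, 9, 10}  B4 = {3, 6, 8, 10}  B5 = {6, 8, 10, 11}  B6 = {3, 4, 6, 9}  B7 = {3, 5, 9, 10}  B8 = {1, 7, 9, 10}
Tree: B1–B2, B2–B3, B1–B4, B4–B5, B2–B6, B2–B7, B3–B8
Every bag has size at most 4, so the width is 4 − 1 = 3 and tw(G) ≤ 3. For the lower bound, the 4 vertices {3, 5, 9, 10} are pairwise adjacent, and any tree decomposition puts a clique entirely inside one bag — forcing width ≥ 3. Hence tw(G) = 3 exactly.

3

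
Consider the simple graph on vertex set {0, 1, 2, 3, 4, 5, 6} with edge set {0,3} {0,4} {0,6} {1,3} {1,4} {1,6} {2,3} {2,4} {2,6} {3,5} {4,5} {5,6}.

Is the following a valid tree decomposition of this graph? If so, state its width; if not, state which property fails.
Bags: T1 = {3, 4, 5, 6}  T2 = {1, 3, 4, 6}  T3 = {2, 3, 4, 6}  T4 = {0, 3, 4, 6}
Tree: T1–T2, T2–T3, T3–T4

Yes; width 3.

Checking the three conditions: (i) the bags cover all of {0, 1, 2, 3, 4, 5, 6}; (ii) for each edge, some bag contains both endpoints; (iii) the bags containing any fixed vertex form a subtree. All hold, so the decomposition is valid with width 4 − 1 = 3.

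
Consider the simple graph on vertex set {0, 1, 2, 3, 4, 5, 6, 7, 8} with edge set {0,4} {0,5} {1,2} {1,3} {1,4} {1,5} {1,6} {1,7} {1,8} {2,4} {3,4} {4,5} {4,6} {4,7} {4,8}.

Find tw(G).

A width-2 tree decomposition is:
Bags: B1 = {1, 4, 5}  B2 = {1, 3, 4}  B3 = {1, 2, 4}  B4 = {1, 4, 7}  B5 = {0, 4, 5}  B6 = {1, 4, 6}  B7 = {1, 4, 8}
Tree: B1–B2, B1–B3, B3–B4, B1–B5, B2–B6, B2–B7
Each bag holds 3 vertices, so the decomposition has width 2, which upper-bounds the treewidth. Conversely, {0, 4, 5} is a clique of size 3, and the vertices of any clique must share a bag in every tree decomposition; so some bag has ≥ 3 vertices and tw(G) ≥ 2. Therefore the treewidth is 2.

2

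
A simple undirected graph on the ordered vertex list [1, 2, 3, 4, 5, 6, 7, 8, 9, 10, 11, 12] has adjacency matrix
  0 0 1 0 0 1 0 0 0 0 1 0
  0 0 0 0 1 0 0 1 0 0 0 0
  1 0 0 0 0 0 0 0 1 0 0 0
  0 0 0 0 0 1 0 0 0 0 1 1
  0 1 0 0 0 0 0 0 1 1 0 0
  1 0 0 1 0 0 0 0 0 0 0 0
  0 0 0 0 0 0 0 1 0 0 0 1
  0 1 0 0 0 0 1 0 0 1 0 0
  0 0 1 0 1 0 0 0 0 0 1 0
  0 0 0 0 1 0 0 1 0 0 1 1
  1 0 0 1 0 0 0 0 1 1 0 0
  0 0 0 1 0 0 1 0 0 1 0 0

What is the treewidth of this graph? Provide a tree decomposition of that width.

Every bag has size at most 4, so the width is 4 − 1 = 3 and tw(G) ≤ 3. For the lower bound: the 4 vertex sets {2,7,8}, {5}, {10}, {4,9,11,12} are disjoint, each induces a connected subgraph, and every pair is joined by at least one edge of G. Contracting each set to a single vertex therefore yields K_{4} as a minor, and since treewidth is minor-monotone, tw(G) ≥ tw(K_{4}) = 3. Hence tw(G) = 3 exactly.

Treewidth 3.
One optimal decomposition is:
Bags: B1 = {2, 5, 7, 8}  B2 = {5, 7, 8, 10}  B3 = {5, 7, 10, 12}  B4 = {5, 9, 10, 12}  B5 = {9, 10, 11, 12}  B6 = {4, 9, 11, 12}  B7 = {3, 4, 9, 11}  B8 = {1, 3, 4, 11}  B9 = {1, 3, 4, 6}
Tree: B1–B2, B2–B3, B3–B4, B4–B5, B5–B6, B6–B7, B7–B8, B8–B9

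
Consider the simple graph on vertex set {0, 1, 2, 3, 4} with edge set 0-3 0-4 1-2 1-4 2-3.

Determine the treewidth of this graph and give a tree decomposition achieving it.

The largest bag has 3 vertices, giving width 2; this decomposition certifies tw(G) ≤ 2. For the lower bound, G contains the cycle 3–2–1–4–0–3, so G is not a forest; only forests have treewidth ≤ 1, hence tw(G) ≥ 2. The upper and lower bounds meet at 2, so that is the treewidth.

Treewidth 2.
One optimal decomposition is:
Bags: B1 = {1, 2, 3}  B2 = {1, 3, 4}  B3 = {0, 3, 4}
Tree: B1–B2, B2–B3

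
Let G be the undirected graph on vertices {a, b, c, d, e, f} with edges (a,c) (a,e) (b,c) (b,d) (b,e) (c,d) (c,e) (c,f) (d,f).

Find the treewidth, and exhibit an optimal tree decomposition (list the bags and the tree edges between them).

Treewidth 2.
Bags: B1 = {b, c, e}  B2 = {b, c, d}  B3 = {c, d, f}  B4 = {a, c, e}
Tree: B1–B2, B2–B3, B1–B4

Each bag holds 3 vertices, so the decomposition has width 2, which upper-bounds the treewidth. On the other hand G contains the 3-clique {c, d, f}. A clique must lie in a single bag of any decomposition, so no decomposition can have width below 2. The upper and lower bounds meet at 2, so that is the treewidth.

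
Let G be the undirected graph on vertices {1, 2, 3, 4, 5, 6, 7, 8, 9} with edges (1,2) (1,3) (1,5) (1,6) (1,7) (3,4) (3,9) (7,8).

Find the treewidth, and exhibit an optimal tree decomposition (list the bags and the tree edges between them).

Every bag has size at most 2, so the width is 2 − 1 = 1 and tw(G) ≤ 1. Any graph with an edge has treewidth ≥ 1, and G has the edge 3–1. Therefore the treewidth is 1.

Treewidth 1.
One such decomposition:
Bags: B1 = {1, 3}  B2 = {1, 7}  B3 = {1, 2}  B4 = {3, 9}  B5 = {1, 5}  B6 = {1, 6}  B7 = {7, 8}  B8 = {3, 4}
Tree: B1–B2, B2–B3, B1–B4, B3–B5, B3–B6, B2–B7, B4–B8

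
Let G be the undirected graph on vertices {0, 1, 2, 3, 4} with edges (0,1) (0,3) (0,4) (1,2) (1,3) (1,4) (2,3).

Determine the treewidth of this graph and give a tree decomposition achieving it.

The largest bag has 3 vertices, giving width 2; this decomposition certifies tw(G) ≤ 2. Conversely, {0, 1, 3} is a clique of size 3, and the vertices of any clique must share a bag in every tree decomposition; so some bag has ≥ 3 vertices and tw(G) ≥ 2. Hence tw(G) = 2 exactly.

Treewidth 2.
One optimal decomposition is:
Bags: B1 = {0, 1, 4}  B2 = {0, 1, 3}  B3 = {1, 2, 3}
Tree: B1–B2, B2–B3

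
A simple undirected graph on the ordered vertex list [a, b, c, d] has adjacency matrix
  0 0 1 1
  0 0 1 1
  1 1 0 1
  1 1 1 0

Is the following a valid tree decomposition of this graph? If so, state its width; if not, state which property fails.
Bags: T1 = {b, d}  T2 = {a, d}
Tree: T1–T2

No — vertex c appears in no bag.

A tree decomposition must satisfy three properties: every vertex lies in some bag; for every edge, both endpoints lie together in some bag; and for every vertex, the bags containing it form a connected subtree. Here vertex c appears in no bag, so the decomposition is invalid.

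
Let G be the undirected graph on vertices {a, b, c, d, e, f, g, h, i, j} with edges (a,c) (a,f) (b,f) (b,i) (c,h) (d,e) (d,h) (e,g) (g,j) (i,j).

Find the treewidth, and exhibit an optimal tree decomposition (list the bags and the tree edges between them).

The largest bag has 3 vertices, giving width 2; this decomposition certifies tw(G) ≤ 2. The edges d–h–c–a–f–b–i–j–g–e–d form a cycle, so G is not a tree and its treewidth is at least 2. Combining the bounds, tw(G) = 2.

Treewidth 2.
One optimal decomposition is:
Bags: B1 = {c, d, h}  B2 = {a, c, d}  B3 = {a, d, f}  B4 = {b, d, f}  B5 = {b, d, i}  B6 = {d, i, j}  B7 = {d, g, j}  B8 = {d, e, g}
Tree: B1–B2, B2–B3, B3–B4, B4–B5, B5–B6, B6–B7, B7–B8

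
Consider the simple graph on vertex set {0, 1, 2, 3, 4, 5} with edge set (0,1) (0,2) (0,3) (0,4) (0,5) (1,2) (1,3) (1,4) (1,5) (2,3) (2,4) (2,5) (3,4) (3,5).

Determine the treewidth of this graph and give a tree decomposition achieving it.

The largest bag has 5 vertices, giving width 4; this decomposition certifies tw(G) ≤ 4. On the other hand G contains the 5-clique {0, 1, 2, 3, 4}. A clique must lie in a single bag of any decomposition, so no decomposition can have width below 4. Combining the bounds, tw(G) = 4.

Treewidth 4.
One optimal decomposition is:
Bags: B1 = {0, 1, 2, 3, 5}  B2 = {0, 1, 2, 3, 4}
Tree: B1–B2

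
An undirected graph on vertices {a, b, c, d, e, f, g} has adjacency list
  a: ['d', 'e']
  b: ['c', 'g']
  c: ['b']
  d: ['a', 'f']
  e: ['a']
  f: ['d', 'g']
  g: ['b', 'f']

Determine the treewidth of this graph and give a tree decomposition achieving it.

The largest bag has 2 vertices, giving width 1; this decomposition certifies tw(G) ≤ 1. Since G has at least one edge (e.g. e–a), it is not an edgeless graph, so tw(G) ≥ 1. Hence tw(G) = 1 exactly.

Treewidth 1.
One such decomposition:
Bags: B1 = {a, e}  B2 = {a, d}  B3 = {d, f}  B4 = {f, g}  B5 = {b, g}  B6 = {b, c}
Tree: B1–B2, B2–B3, B3–B4, B4–B5, B5–B6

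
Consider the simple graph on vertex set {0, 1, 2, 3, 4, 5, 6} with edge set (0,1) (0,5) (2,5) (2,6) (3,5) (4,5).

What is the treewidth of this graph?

1

A width-1 tree decomposition is:
Bags: B1 = {2, 5}  B2 = {4, 5}  B3 = {2, 6}  B4 = {0, 5}  B5 = {3, 5}  B6 = {0, 1}
Tree: B1–B2, B1–B3, B1–B4, B4–B5, B4–B6
Every bag has size at most 2, so the width is 2 − 1 = 1 and tw(G) ≤ 1. Any graph with an edge has treewidth ≥ 1, and G has the edge 5–2. The upper and lower bounds meet at 1, so that is the treewidth.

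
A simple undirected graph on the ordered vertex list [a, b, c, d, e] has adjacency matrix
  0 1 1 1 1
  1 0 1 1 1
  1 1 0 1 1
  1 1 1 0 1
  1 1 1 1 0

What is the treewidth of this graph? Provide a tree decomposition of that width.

Treewidth 4.
One optimal decomposition is:
Bags: B1 = {a, b, c, d, e}
Tree: (single bag)

With just one bag of size 5, the width is 5 − 1 = 4, so tw(G) ≤ 4. On the other hand G contains the 5-clique {a, b, c, d, e}. A clique must lie in a single bag of any decomposition, so no decomposition can have width below 4. The upper and lower bounds meet at 4, so that is the treewidth.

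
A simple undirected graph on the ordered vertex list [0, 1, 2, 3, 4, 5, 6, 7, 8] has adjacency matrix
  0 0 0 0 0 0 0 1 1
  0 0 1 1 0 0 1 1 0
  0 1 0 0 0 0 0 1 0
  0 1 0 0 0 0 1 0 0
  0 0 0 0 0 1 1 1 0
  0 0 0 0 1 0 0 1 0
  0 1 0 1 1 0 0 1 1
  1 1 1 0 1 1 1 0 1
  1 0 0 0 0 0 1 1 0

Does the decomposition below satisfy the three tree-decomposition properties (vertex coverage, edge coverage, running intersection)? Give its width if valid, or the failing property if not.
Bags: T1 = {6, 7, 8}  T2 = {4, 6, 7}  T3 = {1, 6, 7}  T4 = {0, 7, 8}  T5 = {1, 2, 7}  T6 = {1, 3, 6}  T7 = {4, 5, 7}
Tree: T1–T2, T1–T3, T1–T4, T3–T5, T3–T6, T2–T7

Vertex coverage: the bags together contain {0, 1, 2, 3, 4, 5, 6, 7, 8}, the full vertex set. Edge coverage: each edge of G has both endpoints in at least one bag. Running intersection: for every vertex, the bags containing it form a connected subtree. All three properties hold, so this is a valid tree decomposition of width max|bag| − 1 = 2, and hence tw(G) ≤ 2.

Yes; width 2.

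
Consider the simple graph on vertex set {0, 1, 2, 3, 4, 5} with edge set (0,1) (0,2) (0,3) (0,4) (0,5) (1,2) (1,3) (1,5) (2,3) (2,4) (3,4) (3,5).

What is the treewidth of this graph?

3

A width-3 tree decomposition is:
Bags: B1 = {0, 1, 2, 3}  B2 = {0, 2, 3, 4}  B3 = {0, 1, 3, 5}
Tree: B1–B2, B1–B3
The largest bag has 4 vertices, giving width 3; this decomposition certifies tw(G) ≤ 3. For the lower bound, the 4 vertices {0, 1, 2, 3} are pairwise adjacent, and any tree decomposition puts a clique entirely inside one bag — forcing width ≥ 3. Combining the bounds, tw(G) = 3.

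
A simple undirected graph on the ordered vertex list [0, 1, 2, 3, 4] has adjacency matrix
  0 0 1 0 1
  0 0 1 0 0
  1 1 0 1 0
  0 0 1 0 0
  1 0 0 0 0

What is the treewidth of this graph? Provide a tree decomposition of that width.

Treewidth 1.
One optimal decomposition is:
Bags: B1 = {0, 2}  B2 = {1, 2}  B3 = {2, 3}  B4 = {0, 4}
Tree: B1–B2, B1–B3, B1–B4

Each bag holds 2 vertices, so the decomposition has width 1, which upper-bounds the treewidth. Since G has at least one edge (e.g. 2–0), it is not an edgeless graph, so tw(G) ≥ 1. The upper and lower bounds meet at 1, so that is the treewidth.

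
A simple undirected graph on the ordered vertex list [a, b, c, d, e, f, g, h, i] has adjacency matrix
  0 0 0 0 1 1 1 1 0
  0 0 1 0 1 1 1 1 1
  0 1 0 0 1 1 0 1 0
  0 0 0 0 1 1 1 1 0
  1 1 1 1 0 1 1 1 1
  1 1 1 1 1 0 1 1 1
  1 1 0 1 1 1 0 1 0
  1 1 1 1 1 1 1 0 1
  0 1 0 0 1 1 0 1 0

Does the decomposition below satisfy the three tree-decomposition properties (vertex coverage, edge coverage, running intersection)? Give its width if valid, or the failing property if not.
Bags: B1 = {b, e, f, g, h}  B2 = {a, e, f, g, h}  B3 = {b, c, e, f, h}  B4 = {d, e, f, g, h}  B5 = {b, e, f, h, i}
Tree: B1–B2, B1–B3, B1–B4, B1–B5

Vertex coverage: the bags together contain {a, b, c, d, e, f, g, h, i}, the full vertex set. Edge coverage: each edge of G has both endpoints in at least one bag. Running intersection: for every vertex, the bags containing it form a connected subtree. All three properties hold, so this is a valid tree decomposition of width max|bag| − 1 = 4, and hence tw(G) ≤ 4.

Yes; width 4.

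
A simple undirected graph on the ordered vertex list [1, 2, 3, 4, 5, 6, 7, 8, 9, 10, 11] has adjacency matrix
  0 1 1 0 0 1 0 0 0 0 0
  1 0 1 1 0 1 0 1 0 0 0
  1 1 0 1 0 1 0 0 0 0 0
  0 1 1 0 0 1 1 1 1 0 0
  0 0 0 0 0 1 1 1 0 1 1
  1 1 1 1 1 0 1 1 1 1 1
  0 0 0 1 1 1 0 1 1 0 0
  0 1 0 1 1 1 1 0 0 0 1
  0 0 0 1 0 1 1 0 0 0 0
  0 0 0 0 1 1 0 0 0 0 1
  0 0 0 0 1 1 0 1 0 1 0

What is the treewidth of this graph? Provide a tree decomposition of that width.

Each bag holds 4 vertices, so the decomposition has width 3, which upper-bounds the treewidth. On the other hand G contains the 4-clique {1, 2, 3, 6}. A clique must lie in a single bag of any decomposition, so no decomposition can have width below 3. Hence tw(G) = 3 exactly.

Treewidth 3.
One optimal decomposition is:
Bags: B1 = {4, 6, 7, 8}  B2 = {5, 6, 7, 8}  B3 = {2, 4, 6, 8}  B4 = {5, 6, 8, 11}  B5 = {5, 6, 10, 11}  B6 = {2, 3, 4, 6}  B7 = {1, 2, 3, 6}  B8 = {4, 6, 7, 9}
Tree: B1–B2, B1–B3, B2–B4, B4–B5, B3–B6, B6–B7, B1–B8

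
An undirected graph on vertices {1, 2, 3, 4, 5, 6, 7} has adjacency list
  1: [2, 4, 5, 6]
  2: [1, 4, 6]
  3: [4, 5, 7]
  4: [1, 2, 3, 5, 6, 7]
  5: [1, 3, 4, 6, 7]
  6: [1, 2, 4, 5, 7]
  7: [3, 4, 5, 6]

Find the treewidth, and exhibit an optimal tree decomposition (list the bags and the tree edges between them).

Every bag has size at most 4, so the width is 4 − 1 = 3 and tw(G) ≤ 3. On the other hand G contains the 4-clique {1, 2, 4, 6}. A clique must lie in a single bag of any decomposition, so no decomposition can have width below 3. Hence tw(G) = 3 exactly.

Treewidth 3.
One optimal decomposition is:
Bags: B1 = {3, 4, 5, 7}  B2 = {4, 5, 6, 7}  B3 = {1, 4, 5, 6}  B4 = {1, 2, 4, 6}
Tree: B1–B2, B2–B3, B3–B4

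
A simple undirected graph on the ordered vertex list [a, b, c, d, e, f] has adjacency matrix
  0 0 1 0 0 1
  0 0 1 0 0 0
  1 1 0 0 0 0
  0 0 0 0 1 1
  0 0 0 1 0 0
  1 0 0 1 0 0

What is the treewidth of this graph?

1

A width-1 tree decomposition is:
Bags: B1 = {b, c}  B2 = {a, c}  B3 = {a, f}  B4 = {d, f}  B5 = {d, e}
Tree: B1–B2, B2–B3, B3–B4, B4–B5
The largest bag has 2 vertices, giving width 1; this decomposition certifies tw(G) ≤ 1. Since G has at least one edge (e.g. b–c), it is not an edgeless graph, so tw(G) ≥ 1. Hence tw(G) = 1 exactly.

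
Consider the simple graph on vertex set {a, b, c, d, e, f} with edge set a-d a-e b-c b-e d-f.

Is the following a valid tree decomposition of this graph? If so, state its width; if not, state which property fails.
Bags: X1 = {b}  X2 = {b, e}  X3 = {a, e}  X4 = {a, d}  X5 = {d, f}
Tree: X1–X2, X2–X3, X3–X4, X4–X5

A tree decomposition must satisfy three properties: every vertex lies in some bag; for every edge, both endpoints lie together in some bag; and for every vertex, the bags containing it form a connected subtree. Here vertex c appears in no bag, so the decomposition is invalid.

No — vertex c appears in no bag.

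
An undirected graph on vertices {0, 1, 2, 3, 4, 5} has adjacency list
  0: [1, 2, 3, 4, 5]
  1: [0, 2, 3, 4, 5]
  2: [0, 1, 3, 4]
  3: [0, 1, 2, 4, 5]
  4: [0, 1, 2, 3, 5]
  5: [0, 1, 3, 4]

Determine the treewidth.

4

A width-4 tree decomposition is:
Bags: B1 = {0, 1, 2, 3, 4}  B2 = {0, 1, 3, 4, 5}
Tree: B1–B2
Each bag holds 5 vertices, so the decomposition has width 4, which upper-bounds the treewidth. Conversely, {0, 1, 2, 3, 4} is a clique of size 5, and the vertices of any clique must share a bag in every tree decomposition; so some bag has ≥ 5 vertices and tw(G) ≥ 4. The upper and lower bounds meet at 4, so that is the treewidth.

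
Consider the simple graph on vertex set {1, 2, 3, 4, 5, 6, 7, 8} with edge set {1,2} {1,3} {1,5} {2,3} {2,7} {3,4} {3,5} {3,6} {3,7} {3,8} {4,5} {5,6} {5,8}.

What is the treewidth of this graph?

A width-2 tree decomposition is:
Bags: B1 = {1, 3, 5}  B2 = {3, 5, 8}  B3 = {3, 5, 6}  B4 = {1, 2, 3}  B5 = {3, 4, 5}  B6 = {2, 3, 7}
Tree: B1–B2, B1–B3, B1–B4, B1–B5, B4–B6
The largest bag has 3 vertices, giving width 2; this decomposition certifies tw(G) ≤ 2. Conversely, {1, 2, 3} is a clique of size 3, and the vertices of any clique must share a bag in every tree decomposition; so some bag has ≥ 3 vertices and tw(G) ≥ 2. Combining the bounds, tw(G) = 2.

2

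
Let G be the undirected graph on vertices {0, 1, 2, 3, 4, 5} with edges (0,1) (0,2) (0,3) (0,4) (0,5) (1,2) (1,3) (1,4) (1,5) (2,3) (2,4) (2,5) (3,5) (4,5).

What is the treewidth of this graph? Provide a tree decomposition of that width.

Treewidth 4.
One optimal decomposition is:
Bags: B1 = {0, 1, 2, 3, 5}  B2 = {0, 1, 2, 4, 5}
Tree: B1–B2

Every bag has size at most 5, so the width is 5 − 1 = 4 and tw(G) ≤ 4. On the other hand G contains the 5-clique {0, 1, 2, 3, 5}. A clique must lie in a single bag of any decomposition, so no decomposition can have width below 4. Hence tw(G) = 4 exactly.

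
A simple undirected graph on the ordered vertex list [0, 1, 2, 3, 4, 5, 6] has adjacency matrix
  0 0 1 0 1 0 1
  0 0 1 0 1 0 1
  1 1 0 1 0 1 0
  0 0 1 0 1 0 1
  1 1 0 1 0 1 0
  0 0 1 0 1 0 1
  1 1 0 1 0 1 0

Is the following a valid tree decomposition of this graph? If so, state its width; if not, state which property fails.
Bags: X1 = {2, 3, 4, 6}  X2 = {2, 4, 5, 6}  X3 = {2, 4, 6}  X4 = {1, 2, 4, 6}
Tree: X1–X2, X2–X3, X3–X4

A tree decomposition must satisfy three properties: every vertex lies in some bag; for every edge, both endpoints lie together in some bag; and for every vertex, the bags containing it form a connected subtree. Here vertex 0 appears in no bag, so the decomposition is invalid.

No — vertex 0 appears in no bag.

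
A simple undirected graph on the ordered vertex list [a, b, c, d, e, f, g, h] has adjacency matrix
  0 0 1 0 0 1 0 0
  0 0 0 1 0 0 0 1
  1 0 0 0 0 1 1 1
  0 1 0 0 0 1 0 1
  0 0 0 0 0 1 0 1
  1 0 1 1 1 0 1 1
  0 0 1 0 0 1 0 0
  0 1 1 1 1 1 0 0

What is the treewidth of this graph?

2

A width-2 tree decomposition is:
Bags: B1 = {d, f, h}  B2 = {c, f, h}  B3 = {c, f, g}  B4 = {b, d, h}  B5 = {e, f, h}  B6 = {a, c, f}
Tree: B1–B2, B2–B3, B1–B4, B1–B5, B3–B6
Every bag has size at most 3, so the width is 3 − 1 = 2 and tw(G) ≤ 2. For the lower bound, the 3 vertices {c, f, g} are pairwise adjacent, and any tree decomposition puts a clique entirely inside one bag — forcing width ≥ 2. Combining the bounds, tw(G) = 2.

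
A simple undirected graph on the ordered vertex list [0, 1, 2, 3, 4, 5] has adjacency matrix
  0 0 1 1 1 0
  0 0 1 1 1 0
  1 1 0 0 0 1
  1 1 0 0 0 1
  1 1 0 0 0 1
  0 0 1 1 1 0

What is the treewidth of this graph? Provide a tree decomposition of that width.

Each bag holds 4 vertices, so the decomposition has width 3, which upper-bounds the treewidth. For the lower bound: the 4 vertex sets {1,4}, {2,5}, {0}, {3} are disjoint, each induces a connected subgraph, and every pair is joined by at least one edge of G. Contracting each set to a single vertex therefore yields K_{4} as a minor, and since treewidth is minor-monotone, tw(G) ≥ tw(K_{4}) = 3. The upper and lower bounds meet at 3, so that is the treewidth.

Treewidth 3.
Bags: B1 = {0, 1, 4, 5}  B2 = {0, 1, 2, 5}  B3 = {0, 1, 3, 5}
Tree: B1–B2, B2–B3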